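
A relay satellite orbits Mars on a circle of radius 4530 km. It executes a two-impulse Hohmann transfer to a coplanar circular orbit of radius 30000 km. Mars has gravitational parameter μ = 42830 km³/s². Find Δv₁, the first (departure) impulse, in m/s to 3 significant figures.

Δv₁ = 978 m/s

The Hohmann ellipse has a_t = (r₁ + r₂)/2 = 17265 km.
On the circular orbit at r = 4530 km, v_c = √(μ/r) = 3.07486 km/s.
Transfer-orbit speed at the same r (vis-viva, a = a_t): v_t = √[μ(2/r − 1/a_t)] = 4.05324 km/s.
Δv₁ = |v_t − v_c| = |4.05324 − 3.07486| = 0.9784 km/s.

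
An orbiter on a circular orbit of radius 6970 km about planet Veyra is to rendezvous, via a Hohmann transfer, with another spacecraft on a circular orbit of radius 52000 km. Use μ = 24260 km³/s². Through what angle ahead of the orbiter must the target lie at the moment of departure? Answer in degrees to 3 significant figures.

φ = 103°

Semi-major axis of the transfer orbit: a_t = (6970 + 52000)/2 = 29485 km.
Transfer time t = π√(a_t³/μ) = 1.02119×10^5 s.
Target angular speed ω₂ = √(μ/r₂³) = 1.31353×10^-5 rad/s.
Angle swept by the target during transfer: ω₂·t = 1.34136 rad = 76.85°.
Arrival is 180° from departure on the ellipse, so φ = 180° − 76.85° = 103°.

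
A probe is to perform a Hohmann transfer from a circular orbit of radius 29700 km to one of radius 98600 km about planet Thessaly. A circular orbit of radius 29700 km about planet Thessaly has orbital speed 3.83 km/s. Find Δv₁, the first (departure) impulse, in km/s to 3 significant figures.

Δv₁ = 0.918 km/s

From the circular-orbit relation v² = μ/r at r = 29700 km: μ = v²r = (3.83)² × 29700 = 4.35666×10^5 km³/s².
Semi-major axis of the transfer orbit: a_t = (29700 + 98600)/2 = 64150 km.
Circular speed at r = 29700 km: v_c = √(μ/r) = 3.8300 km/s.
Vis-viva on the transfer ellipse at r = 29700 km gives v_t = √[μ(2/r − 1/a_t)] = 4.7483 km/s.
Δv₁ = |v_t − v_c| = |4.7483 − 3.8300| = 0.9183 km/s.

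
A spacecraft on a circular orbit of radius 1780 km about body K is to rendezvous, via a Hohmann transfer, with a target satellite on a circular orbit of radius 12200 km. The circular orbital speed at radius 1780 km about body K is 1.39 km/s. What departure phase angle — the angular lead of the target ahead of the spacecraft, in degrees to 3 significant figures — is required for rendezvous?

From the circular-orbit relation v² = μ/r at r = 1780 km: μ = v²r = (1.39)² × 1780 = 3439.14 km³/s².
Semi-major axis of the transfer orbit: a_t = (1780 + 12200)/2 = 6990 km.
Transfer time t = π√(a_t³/μ) = 31307.0 s.
The target's mean motion on its circular orbit is ω₂ = √(μ/r₂³) = 4.35196×10^-5 rad/s.
Angle swept by the target during transfer: ω₂·t = 1.36247 rad = 78.06°.
Arrival is 180° from departure on the ellipse, so φ = 180° − 78.06° = 102°.

φ = 102°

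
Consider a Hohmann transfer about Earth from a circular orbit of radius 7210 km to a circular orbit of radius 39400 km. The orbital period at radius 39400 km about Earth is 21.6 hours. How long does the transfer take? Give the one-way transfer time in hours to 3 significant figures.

t = 4.91 hours

From Kepler's third law T² = 4π²r³/μ at r = 39400 km, T = 21.6 hours = 21.6 × 3600 s = 77760 s: μ = 4π²r³/T² = 3.99334×10^5 km³/s².
Transfer-ellipse semi-major axis a_t = (r₁ + r₂)/2 = (7210 + 39400)/2 = 23305 km.
Half the transfer-orbit period gives t = π√(a_t³/μ) = 17690 s.
Converting: 17690 s ÷ 3600 s/hour = 4.91 hours.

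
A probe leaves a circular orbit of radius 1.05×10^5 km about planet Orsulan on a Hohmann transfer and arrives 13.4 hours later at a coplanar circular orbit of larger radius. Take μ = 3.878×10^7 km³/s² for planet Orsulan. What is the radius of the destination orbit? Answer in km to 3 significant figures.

r₂ = 3.13×10^5 km

Transfer time t = 13.4 hours = 48240 s, and t = π√(a_t³/μ).
So a_t = (μ t²/π²)^(1/3) = (3.878×10^7 × (48240)² / π²)^(1/3) = 2.0911×10^5 km.
Since a_t = (r₁ + r₂)/2, r₂ = 2a_t − r₁ = 2×2.0911×10^5 − 1.050×10^5 = 3.1322×10^5 km.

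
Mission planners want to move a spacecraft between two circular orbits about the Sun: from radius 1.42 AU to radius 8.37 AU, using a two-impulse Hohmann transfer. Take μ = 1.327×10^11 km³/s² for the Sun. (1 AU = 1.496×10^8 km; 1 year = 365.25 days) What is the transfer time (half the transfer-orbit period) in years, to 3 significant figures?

In km: r₁ = 1.42 × 1.496×10^8 = 2.12432×10^8 km; r₂ = 8.37 × 1.496×10^8 = 1.252152×10^9 km.
The Hohmann ellipse has a_t = (r₁ + r₂)/2 = 7.32292×10^8 km.
Half the transfer-orbit period gives t = π√(a_t³/μ) = 1.709×10^8 s.
Converting: 1.709×10^8 s ÷ 3.15576×10^7 s/year (365.25 × 86400) = 5.42 years.

t = 5.42 years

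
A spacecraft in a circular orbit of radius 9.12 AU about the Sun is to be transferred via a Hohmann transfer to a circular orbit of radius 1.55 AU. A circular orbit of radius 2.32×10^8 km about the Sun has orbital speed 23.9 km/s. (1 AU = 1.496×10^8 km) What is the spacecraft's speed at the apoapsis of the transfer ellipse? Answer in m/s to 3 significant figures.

From the circular-orbit relation v² = μ/r at r = 2.32×10^8 km: μ = v²r = (23.9)² × 2.32×10^8 = 1.32521×10^11 km³/s².
In km: r₁ = 9.12 × 1.496×10^8 = 1.364352×10^9 km; r₂ = 1.55 × 1.496×10^8 = 2.3188×10^8 km.
Transfer-ellipse semi-major axis a_t = (r₁ + r₂)/2 = (1.364352×10^9 + 2.3188×10^8)/2 = 7.98116×10^8 km.
At apoapsis, r = 1.364352×10^9 km.
Applying v² = μ(2/r − 1/a_t): v = 5.312 km/s.

v = 5310 m/s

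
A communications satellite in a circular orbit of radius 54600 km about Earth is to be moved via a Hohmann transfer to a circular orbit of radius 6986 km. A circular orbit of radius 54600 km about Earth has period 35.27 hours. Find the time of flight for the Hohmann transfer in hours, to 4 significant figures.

From Kepler's third law T² = 4π²r³/μ at r = 54600 km, T = 35.27 hours = 35.27 × 3600 s = 1.26972×10^5 s: μ = 4π²r³/T² = 3.98586×10^5 km³/s².
Semi-major axis of the transfer orbit: a_t = (54600 + 6986)/2 = 30793 km.
Half the transfer-orbit period gives t = π√(a_t³/μ) = 26890 s.
Converting: 26890 s ÷ 3600 s/hour = 7.469 hours.

t = 7.469 hours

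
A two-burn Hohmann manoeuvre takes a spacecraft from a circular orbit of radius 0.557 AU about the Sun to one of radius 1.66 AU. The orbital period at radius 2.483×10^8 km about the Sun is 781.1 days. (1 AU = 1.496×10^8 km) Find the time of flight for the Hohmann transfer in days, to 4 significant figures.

t = 213.2 days

From Kepler's third law T² = 4π²r³/μ at r = 2.483×10^8 km, T = 781.1 days = 781.1 × 86400 s = 6.748704×10^7 s: μ = 4π²r³/T² = 1.32693×10^11 km³/s².
In km: r₁ = 0.557 × 1.496×10^8 = 8.33272×10^7 km; r₂ = 1.66 × 1.496×10^8 = 2.48336×10^8 km.
Semi-major axis of the transfer orbit: a_t = (8.33272×10^7 + 2.48336×10^8)/2 = 1.658316×10^8 km.
Transfer time t = π√(a_t³/μ) = π√((1.658316×10^8)³ / 1.32693×10^11) = 1.842×10^7 s.
Converting: 1.842×10^7 s ÷ 86400 s/day = 213.2 days.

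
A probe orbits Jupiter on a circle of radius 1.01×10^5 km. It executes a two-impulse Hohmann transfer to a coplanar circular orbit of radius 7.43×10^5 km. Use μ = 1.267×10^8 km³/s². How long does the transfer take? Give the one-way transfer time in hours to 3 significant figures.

t = 21.3 hours

Transfer-ellipse semi-major axis a_t = (r₁ + r₂)/2 = (1.010×10^5 + 7.430×10^5)/2 = 4.220×10^5 km.
Transfer time t = π√(a_t³/μ) = π√((4.220×10^5)³ / 1.267×10^8) = 76510 s.
Converting: 76510 s ÷ 3600 s/hour = 21.3 hours.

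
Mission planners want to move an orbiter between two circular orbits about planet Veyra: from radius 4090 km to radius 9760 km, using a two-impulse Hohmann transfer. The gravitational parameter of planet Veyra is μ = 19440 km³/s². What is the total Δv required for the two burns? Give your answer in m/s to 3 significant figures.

Δv = 735 m/s

Semi-major axis of the transfer orbit: a_t = (4090 + 9760)/2 = 6925 km.
At r₁ the circular-orbit speed is v₁ = √(μ/r₁) = 2.18015 km/s.
Transfer-orbit speed at r₁ (v² = μ(2/r − 1/a)): v_p = √[μ(2/r₁ − 1/a_t)] = 2.58822 km/s.
First burn Δv₁ = |v_p − v₁| = 0.4081 km/s.
Circular speed at r₂: v₂ = √(μ/r₂) = 1.4113 km/s.
Transfer-orbit speed at r₂: v_a = √[μ(2/r₂ − 1/a_t)] = 1.0846 km/s.
Second burn Δv₂ = |v₂ − v_a| = 0.3267 km/s.
Δv = Δv₁ + Δv₂ = 0.4081 + 0.3267 = 0.7348 km/s.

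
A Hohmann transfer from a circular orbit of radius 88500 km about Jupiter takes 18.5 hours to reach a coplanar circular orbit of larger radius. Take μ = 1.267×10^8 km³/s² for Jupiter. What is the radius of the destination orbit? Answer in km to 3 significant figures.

r₂ = 6.81×10^5 km

Transfer time t = 18.5 hours = 66600 s, and t = π√(a_t³/μ).
So a_t = (μ t²/π²)^(1/3) = (1.267×10^8 × (66600)² / π²)^(1/3) = 3.8472×10^5 km.
Since a_t = (r₁ + r₂)/2, r₂ = 2a_t − r₁ = 2×3.8472×10^5 − 88500 = 6.8094×10^5 km.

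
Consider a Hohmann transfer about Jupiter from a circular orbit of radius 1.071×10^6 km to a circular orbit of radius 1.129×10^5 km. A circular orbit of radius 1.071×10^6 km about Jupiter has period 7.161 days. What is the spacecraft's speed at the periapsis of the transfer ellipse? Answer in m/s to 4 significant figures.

From Kepler's third law T² = 4π²r³/μ at r = 1.071×10^6 km, T = 7.161 days = 7.161 × 86400 s = 6.187104×10^5 s: μ = 4π²r³/T² = 1.26693×10^8 km³/s².
Transfer-ellipse semi-major axis a_t = (r₁ + r₂)/2 = (1.071×10^6 + 1.129×10^5)/2 = 5.9195×10^5 km.
The periapsis of the transfer ellipse is at r = 1.129×10^5 km.
Vis-viva: v = √[μ(2/r − 1/a_t)] = √[1.26693×10^8 × (2/1.129×10^5 − 1/5.9195×10^5)] = 45.06 km/s.

v = 45060 m/s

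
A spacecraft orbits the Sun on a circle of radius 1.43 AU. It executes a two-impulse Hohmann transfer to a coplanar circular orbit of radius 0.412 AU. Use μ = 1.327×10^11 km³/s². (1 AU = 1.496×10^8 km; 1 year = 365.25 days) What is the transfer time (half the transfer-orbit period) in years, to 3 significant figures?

In km: r₁ = 1.43 × 1.496×10^8 = 2.13928×10^8 km; r₂ = 0.412 × 1.496×10^8 = 6.16352×10^7 km.
Transfer-ellipse semi-major axis a_t = (r₁ + r₂)/2 = (2.13928×10^8 + 6.16352×10^7)/2 = 1.377816×10^8 km.
Half the transfer-orbit period gives t = π√(a_t³/μ) = 1.395×10^7 s.
Converting: 1.395×10^7 s ÷ 3.15576×10^7 s/year (365.25 × 86400) = 0.442 years.

t = 0.442 years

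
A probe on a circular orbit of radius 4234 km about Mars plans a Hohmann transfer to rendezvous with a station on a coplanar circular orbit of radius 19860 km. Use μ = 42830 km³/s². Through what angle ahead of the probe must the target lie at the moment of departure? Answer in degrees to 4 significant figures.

Transfer-ellipse semi-major axis a_t = (r₁ + r₂)/2 = (4234 + 19860)/2 = 12047 km.
Transfer time t = π√(a_t³/μ) = 20072 s.
The target's mean motion on its circular orbit is ω₂ = √(μ/r₂³) = 7.3944×10^-5 rad/s.
Angle swept by the target during transfer: ω₂·t = 1.4842 rad = 85.04°.
Arrival is 180° from departure on the ellipse, so φ = 180° − 85.04° = 94.96°.

φ = 94.96°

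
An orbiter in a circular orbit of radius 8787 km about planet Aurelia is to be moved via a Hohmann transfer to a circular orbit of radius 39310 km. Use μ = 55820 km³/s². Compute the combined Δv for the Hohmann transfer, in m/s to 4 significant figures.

Δv = 1173 m/s

Semi-major axis of the transfer orbit: a_t = (8787 + 39310)/2 = 24048.5 km.
Circular speed at r₁: v₁ = √(μ/r₁) = √(55820/8787) = 2.520 km/s.
On the transfer ellipse at r₁, v² = μ(2/r − 1/a) gives v_p = √[μ(2/r₁ − 1/a_t)] = 3.222 km/s.
First burn Δv₁ = |v_p − v₁| = 0.7020 km/s.
At r₂, v₂ = √(μ/r₂) = 1.1916 km/s.
Transfer-orbit speed at r₂: v_a = √[μ(2/r₂ − 1/a_t)] = 0.72031 km/s.
Second burn Δv₂ = |v₂ − v_a| = 0.4713 km/s.
Δv = Δv₁ + Δv₂ = 0.7020 + 0.4713 = 1.173 km/s.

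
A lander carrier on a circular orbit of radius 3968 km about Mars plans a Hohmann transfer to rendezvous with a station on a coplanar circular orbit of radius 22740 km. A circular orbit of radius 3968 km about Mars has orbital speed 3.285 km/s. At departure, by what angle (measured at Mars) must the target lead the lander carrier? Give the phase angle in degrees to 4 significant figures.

From the circular-orbit relation v² = μ/r at r = 3968 km: μ = v²r = (3.285)² × 3968 = 42819.6 km³/s².
The Hohmann ellipse has a_t = (r₁ + r₂)/2 = 13354 km.
Transfer time t = π√(a_t³/μ) = 23430 s.
The target's mean motion on its circular orbit is ω₂ = √(μ/r₂³) = 6.034×10^-5 rad/s.
Angle swept by the target during transfer: ω₂·t = 1.4138 rad = 81.00°.
The lander carrier traverses 180° on the transfer ellipse, so the target must lead by 180° − 81.00° = 99.00°.

φ = 99.00°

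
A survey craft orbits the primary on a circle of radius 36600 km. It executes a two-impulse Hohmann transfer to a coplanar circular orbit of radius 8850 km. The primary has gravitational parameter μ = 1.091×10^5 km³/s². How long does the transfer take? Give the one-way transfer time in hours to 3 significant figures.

The Hohmann ellipse has a_t = (r₁ + r₂)/2 = 22725 km.
Transfer time t = π√(a_t³/μ) = π√((22725)³ / 1.091×10^5) = 32580 s.
Converting: 32580 s ÷ 3600 s/hour = 9.05 hours.

t = 9.05 hours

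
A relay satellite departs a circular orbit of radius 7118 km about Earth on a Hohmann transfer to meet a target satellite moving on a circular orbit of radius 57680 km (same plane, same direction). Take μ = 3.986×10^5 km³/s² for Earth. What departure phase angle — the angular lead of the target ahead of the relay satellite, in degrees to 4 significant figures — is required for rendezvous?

Semi-major axis of the transfer orbit: a_t = (7118 + 57680)/2 = 32399 km.
Transfer time t = π√(a_t³/μ) = 29019 s.
Target angular speed ω₂ = √(μ/r₂³) = 4.5575×10^-5 rad/s.
Angle swept by the target during transfer: ω₂·t = 1.32254 rad = 75.78°.
Arrival is 180° from departure on the ellipse, so φ = 180° − 75.78° = 104.2°.

φ = 104.2°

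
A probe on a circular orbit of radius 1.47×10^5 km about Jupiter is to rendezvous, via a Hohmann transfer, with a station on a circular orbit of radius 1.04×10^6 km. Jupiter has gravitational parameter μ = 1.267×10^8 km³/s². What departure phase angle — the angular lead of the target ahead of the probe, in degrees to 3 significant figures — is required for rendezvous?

The Hohmann ellipse has a_t = (r₁ + r₂)/2 = 5.935×10^5 km.
The half-period of the transfer ellipse is t = π√(a_t³/μ) = 1.2761233×10^5 s.
The target's mean motion on its circular orbit is ω₂ = √(μ/r₂³) = 1.0613003×10^-5 rad/s.
Angle swept by the target during transfer: ω₂·t = 1.3544 rad = 77.60°.
Arrival is 180° from departure on the ellipse, so φ = 180° − 77.60° = 102°.

φ = 102°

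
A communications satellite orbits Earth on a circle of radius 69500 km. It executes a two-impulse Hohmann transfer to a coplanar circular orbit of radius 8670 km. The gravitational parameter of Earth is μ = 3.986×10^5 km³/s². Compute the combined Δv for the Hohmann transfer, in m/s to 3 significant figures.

Δv = 3530 m/s

Transfer-ellipse semi-major axis a_t = (r₁ + r₂)/2 = (69500 + 8670)/2 = 39085 km.
At r₁ the circular-orbit speed is v₁ = √(μ/r₁) = 2.395 km/s.
On the transfer ellipse at r₁, v² = μ(2/r − 1/a) gives v_a = √[μ(2/r₁ − 1/a_t)] = 1.128 km/s.
First burn Δv₁ = |v_a − v₁| = 1.267 km/s.
At r₂, v₂ = √(μ/r₂) = 6.7805 km/s.
Transfer-orbit speed at r₂: v_p = √[μ(2/r₂ − 1/a_t)] = 9.0416 km/s.
Second burn Δv₂ = |v₂ − v_p| = 2.261 km/s.
Δv = Δv₁ + Δv₂ = 1.267 + 2.261 = 3.528 km/s.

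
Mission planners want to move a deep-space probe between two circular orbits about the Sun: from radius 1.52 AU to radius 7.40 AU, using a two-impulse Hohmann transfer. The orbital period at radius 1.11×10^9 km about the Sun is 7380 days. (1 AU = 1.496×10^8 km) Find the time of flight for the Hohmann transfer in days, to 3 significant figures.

t = 1720 days

From Kepler's third law T² = 4π²r³/μ at r = 1.11×10^9 km, T = 7380 days = 7380 × 86400 s = 6.37632×10^8 s: μ = 4π²r³/T² = 1.32797×10^11 km³/s².
In km: r₁ = 1.52 × 1.496×10^8 = 2.27392×10^8 km; r₂ = 7.40 × 1.496×10^8 = 1.10704×10^9 km.
The Hohmann ellipse has a_t = (r₁ + r₂)/2 = 6.67216×10^8 km.
Transfer time t = π√(a_t³/μ) = π√((6.67216×10^8)³ / 1.32797×10^11) = 1.486×10^8 s.
Converting: 1.486×10^8 s ÷ 86400 s/day = 1720 days.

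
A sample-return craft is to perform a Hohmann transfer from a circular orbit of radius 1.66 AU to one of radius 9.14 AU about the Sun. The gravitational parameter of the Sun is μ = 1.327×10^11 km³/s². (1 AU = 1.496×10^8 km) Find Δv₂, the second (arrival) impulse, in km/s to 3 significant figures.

In km: r₁ = 1.66 × 1.496×10^8 = 2.48336×10^8 km; r₂ = 9.14 × 1.496×10^8 = 1.367344×10^9 km.
The Hohmann ellipse has a_t = (r₁ + r₂)/2 = 8.0784×10^8 km.
On the circular orbit at r = 1.367344×10^9 km, v_c = √(μ/r) = 9.851 km/s.
Transfer-orbit speed at the same r (vis-viva, a = a_t): v_t = √[μ(2/r − 1/a_t)] = 5.462 km/s.
Δv₂ = |v_t − v_c| = |5.462 − 9.851| = 4.389 km/s.

Δv₂ = 4.39 km/s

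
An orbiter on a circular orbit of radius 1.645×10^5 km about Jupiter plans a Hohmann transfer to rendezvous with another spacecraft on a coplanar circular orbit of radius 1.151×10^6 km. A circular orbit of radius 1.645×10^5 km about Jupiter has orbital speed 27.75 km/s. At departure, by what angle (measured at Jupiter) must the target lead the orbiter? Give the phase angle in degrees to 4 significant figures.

φ = 102.2°

From the circular-orbit relation v² = μ/r at r = 1.645×10^5 km: μ = v²r = (27.75)² × 1.645×10^5 = 1.26675×10^8 km³/s².
Transfer-ellipse semi-major axis a_t = (r₁ + r₂)/2 = (1.645×10^5 + 1.151×10^6)/2 = 6.5775×10^5 km.
Transfer time t = π√(a_t³/μ) = 1.489×10^5 s.
Target angular speed ω₂ = √(μ/r₂³) = 9.115×10^-6 rad/s.
Angle swept by the target during transfer: ω₂·t = 1.3572 rad = 77.76°.
The orbiter traverses 180° on the transfer ellipse, so the target must lead by 180° − 77.76° = 102.2°.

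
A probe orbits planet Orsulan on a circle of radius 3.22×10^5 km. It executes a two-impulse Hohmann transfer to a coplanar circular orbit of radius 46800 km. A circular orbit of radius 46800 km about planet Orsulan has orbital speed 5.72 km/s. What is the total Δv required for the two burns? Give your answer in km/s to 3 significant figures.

Δv = 2.92 km/s

From the circular-orbit relation v² = μ/r at r = 46800 km: μ = v²r = (5.72)² × 46800 = 1.53122×10^6 km³/s².
The Hohmann ellipse has a_t = (r₁ + r₂)/2 = 1.844×10^5 km.
Circular speed at r₁: v₁ = √(μ/r₁) = √(1.53122×10^6/3.220×10^5) = 2.181 km/s.
On the transfer ellipse at r₁, vis-viva gives v_a = √[μ(2/r₁ − 1/a_t)] = 1.099 km/s.
First burn Δv₁ = |v_a − v₁| = 1.082 km/s.
Circular speed at r₂: v₂ = √(μ/r₂) = 5.720 km/s.
Transfer-orbit speed at r₂: v_p = √[μ(2/r₂ − 1/a_t)] = 7.559 km/s.
Second burn Δv₂ = |v₂ − v_p| = 1.839 km/s.
Total Δv = Δv₁ + Δv₂ = 2.921 km/s.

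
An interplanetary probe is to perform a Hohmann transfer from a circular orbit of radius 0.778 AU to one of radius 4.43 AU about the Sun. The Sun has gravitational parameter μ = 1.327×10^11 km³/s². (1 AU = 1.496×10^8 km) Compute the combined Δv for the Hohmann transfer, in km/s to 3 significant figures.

Δv = 16.7 km/s

In km: r₁ = 0.778 × 1.496×10^8 = 1.163888×10^8 km; r₂ = 4.43 × 1.496×10^8 = 6.62728×10^8 km.
The Hohmann ellipse has a_t = (r₁ + r₂)/2 = 3.895584×10^8 km.
At r₁ the circular-orbit speed is v₁ = √(μ/r₁) = 33.766 km/s.
On the transfer ellipse at r₁, v² = μ(2/r − 1/a) gives v_p = √[μ(2/r₁ − 1/a_t)] = 44.041 km/s.
First burn Δv₁ = |v_p − v₁| = 10.275 km/s.
Circular speed at r₂: v₂ = √(μ/r₂) = 14.1504 km/s.
Transfer-orbit speed at r₂: v_a = √[μ(2/r₂ − 1/a_t)] = 7.73459 km/s.
Second burn Δv₂ = |v₂ − v_a| = 6.4158 km/s.
Total Δv = Δv₁ + Δv₂ = 16.69 km/s.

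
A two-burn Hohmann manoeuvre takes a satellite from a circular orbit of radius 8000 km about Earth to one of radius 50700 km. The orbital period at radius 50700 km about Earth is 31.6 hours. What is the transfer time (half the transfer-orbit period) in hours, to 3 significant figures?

t = 6.96 hours

From Kepler's third law T² = 4π²r³/μ at r = 50700 km, T = 31.6 hours = 31.6 × 3600 s = 1.1376×10^5 s: μ = 4π²r³/T² = 3.97562×10^5 km³/s².
Transfer-ellipse semi-major axis a_t = (r₁ + r₂)/2 = (8000 + 50700)/2 = 29350 km.
By Kepler's third law the transfer-orbit period is T = 2π√(a_t³/μ), so t = T/2 = 25050 s.
Converting: 25050 s ÷ 3600 s/hour = 6.96 hours.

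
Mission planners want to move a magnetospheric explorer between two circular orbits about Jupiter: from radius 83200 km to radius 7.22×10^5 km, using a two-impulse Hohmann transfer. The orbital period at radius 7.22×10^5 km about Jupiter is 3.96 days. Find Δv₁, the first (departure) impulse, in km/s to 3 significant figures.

From Kepler's third law T² = 4π²r³/μ at r = 7.22×10^5 km, T = 3.96 days = 3.96 × 86400 s = 3.42144×10^5 s: μ = 4π²r³/T² = 1.26927×10^8 km³/s².
Transfer-ellipse semi-major axis a_t = (r₁ + r₂)/2 = (83200 + 7.220×10^5)/2 = 4.026×10^5 km.
On the circular orbit at r = 83200 km, v_c = √(μ/r) = 39.06 km/s.
Transfer-orbit speed at the same r (vis-viva, a = a_t): v_t = √[μ(2/r − 1/a_t)] = 52.31 km/s.
Δv₁ = |v_t − v_c| = |52.31 − 39.06| = 13.25 km/s.

Δv₁ = 13.2 km/s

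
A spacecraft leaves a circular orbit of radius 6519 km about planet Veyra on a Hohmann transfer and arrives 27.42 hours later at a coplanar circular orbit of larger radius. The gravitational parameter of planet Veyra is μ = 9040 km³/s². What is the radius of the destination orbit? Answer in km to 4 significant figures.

r₂ = 34970 km

Transfer time t = 27.42 hours = 98712 s, and t = π√(a_t³/μ).
So a_t = (μ t²/π²)^(1/3) = (9040 × (98712)² / π²)^(1/3) = 20743 km.
Since a_t = (r₁ + r₂)/2, r₂ = 2a_t − r₁ = 2×20743 − 6519 = 34967 km.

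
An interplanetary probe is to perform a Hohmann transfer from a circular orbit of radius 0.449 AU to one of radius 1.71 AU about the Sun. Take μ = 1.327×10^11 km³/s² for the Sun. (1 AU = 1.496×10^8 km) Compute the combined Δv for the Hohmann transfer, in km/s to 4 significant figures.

Δv = 19.58 km/s

In km: r₁ = 0.449 × 1.496×10^8 = 6.71704×10^7 km; r₂ = 1.71 × 1.496×10^8 = 2.55816×10^8 km.
Transfer-ellipse semi-major axis a_t = (r₁ + r₂)/2 = (6.71704×10^7 + 2.55816×10^8)/2 = 1.614932×10^8 km.
At r₁ the circular-orbit speed is v₁ = √(μ/r₁) = 44.45 km/s.
Transfer-orbit speed at r₁ (vis-viva): v_p = √[μ(2/r₁ − 1/a_t)] = 55.94 km/s.
First burn Δv₁ = |v_p − v₁| = 11.49 km/s.
Circular speed at r₂: v₂ = √(μ/r₂) = 22.776 km/s.
Transfer-orbit speed at r₂: v_a = √[μ(2/r₂ − 1/a_t)] = 14.689 km/s.
Second burn Δv₂ = |v₂ − v_a| = 8.087 km/s.
Total Δv = Δv₁ + Δv₂ = 19.58 km/s.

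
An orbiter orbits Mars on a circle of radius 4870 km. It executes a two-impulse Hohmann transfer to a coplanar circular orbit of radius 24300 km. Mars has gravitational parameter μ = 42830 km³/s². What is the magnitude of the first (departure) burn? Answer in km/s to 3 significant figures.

Δv₁ = 0.862 km/s

Transfer-ellipse semi-major axis a_t = (r₁ + r₂)/2 = (4870 + 24300)/2 = 14585 km.
Circular speed at r = 4870 km: v_c = √(μ/r) = 2.9656 km/s.
Transfer-orbit speed at the same r (vis-viva, a = a_t): v_t = √[μ(2/r − 1/a_t)] = 3.8279 km/s.
Δv₁ = |v_t − v_c| = |3.8279 − 2.9656| = 0.8623 km/s.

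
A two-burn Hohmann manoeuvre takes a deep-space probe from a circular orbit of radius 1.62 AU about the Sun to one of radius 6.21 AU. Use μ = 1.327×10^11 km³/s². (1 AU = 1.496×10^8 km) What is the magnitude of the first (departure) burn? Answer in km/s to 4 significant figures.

Δv₁ = 6.071 km/s

In km: r₁ = 1.62 × 1.496×10^8 = 2.42352×10^8 km; r₂ = 6.21 × 1.496×10^8 = 9.29016×10^8 km.
The Hohmann ellipse has a_t = (r₁ + r₂)/2 = 5.85684×10^8 km.
Circular speed at r = 2.42352×10^8 km: v_c = √(μ/r) = 23.400 km/s.
Vis-viva on the transfer ellipse at r = 2.42352×10^8 km gives v_t = √[μ(2/r − 1/a_t)] = 29.471 km/s.
Δv₁ = |v_t − v_c| = |29.471 − 23.400| = 6.071 km/s.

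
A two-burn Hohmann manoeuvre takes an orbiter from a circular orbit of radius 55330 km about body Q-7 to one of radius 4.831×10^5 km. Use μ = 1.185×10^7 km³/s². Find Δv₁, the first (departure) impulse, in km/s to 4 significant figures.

Semi-major axis of the transfer orbit: a_t = (55330 + 4.831×10^5)/2 = 2.69215×10^5 km.
Circular speed at r = 55330 km: v_c = √(μ/r) = 14.63 km/s.
Vis-viva on the transfer ellipse at r = 55330 km gives v_t = √[μ(2/r − 1/a_t)] = 19.60 km/s.
Δv₁ = |v_t − v_c| = |19.60 − 14.63| = 4.970 km/s.

Δv₁ = 4.970 km/s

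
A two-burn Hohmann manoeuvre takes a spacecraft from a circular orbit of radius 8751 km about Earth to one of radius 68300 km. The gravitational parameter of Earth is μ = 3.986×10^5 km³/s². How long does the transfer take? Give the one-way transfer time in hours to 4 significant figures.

The Hohmann ellipse has a_t = (r₁ + r₂)/2 = 38525.5 km.
Half the transfer-orbit period gives t = π√(a_t³/μ) = 37630 s.
Converting: 37630 s ÷ 3600 s/hour = 10.45 hours.

t = 10.45 hours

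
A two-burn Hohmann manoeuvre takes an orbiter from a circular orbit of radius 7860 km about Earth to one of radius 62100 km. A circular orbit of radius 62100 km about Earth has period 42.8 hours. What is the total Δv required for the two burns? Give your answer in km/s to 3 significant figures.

Δv = 3.70 km/s

From Kepler's third law T² = 4π²r³/μ at r = 62100 km, T = 42.8 hours = 42.8 × 3600 s = 1.5408×10^5 s: μ = 4π²r³/T² = 3.98237×10^5 km³/s².
Transfer-ellipse semi-major axis a_t = (r₁ + r₂)/2 = (7860 + 62100)/2 = 34980 km.
At r₁ the circular-orbit speed is v₁ = √(μ/r₁) = 7.118 km/s.
On the transfer ellipse at r₁, vis-viva gives v_p = √[μ(2/r₁ − 1/a_t)] = 9.484 km/s.
First burn Δv₁ = |v_p − v₁| = 2.366 km/s.
At r₂, v₂ = √(μ/r₂) = 2.532 km/s.
Transfer-orbit speed at r₂: v_a = √[μ(2/r₂ − 1/a_t)] = 1.200 km/s.
Second burn Δv₂ = |v₂ − v_a| = 1.332 km/s.
Total Δv = Δv₁ + Δv₂ = 3.698 km/s.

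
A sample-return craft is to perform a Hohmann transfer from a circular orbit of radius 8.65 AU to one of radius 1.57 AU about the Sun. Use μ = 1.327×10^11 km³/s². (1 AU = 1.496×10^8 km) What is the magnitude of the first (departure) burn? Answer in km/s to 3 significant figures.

In km: r₁ = 8.65 × 1.496×10^8 = 1.29404×10^9 km; r₂ = 1.57 × 1.496×10^8 = 2.34872×10^8 km.
Semi-major axis of the transfer orbit: a_t = (1.29404×10^9 + 2.34872×10^8)/2 = 7.64456×10^8 km.
On the circular orbit at r = 1.29404×10^9 km, v_c = √(μ/r) = 10.12655 km/s.
Vis-viva on the transfer ellipse at r = 1.29404×10^9 km gives v_t = √[μ(2/r − 1/a_t)] = 5.613077 km/s.
Δv₁ = |v_t − v_c| = |5.613077 − 10.12655| = 4.513 km/s.

Δv₁ = 4.51 km/s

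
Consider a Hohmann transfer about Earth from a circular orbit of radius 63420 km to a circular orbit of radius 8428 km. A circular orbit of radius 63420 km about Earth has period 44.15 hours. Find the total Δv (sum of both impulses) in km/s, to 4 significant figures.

From Kepler's third law T² = 4π²r³/μ at r = 63420 km, T = 44.15 hours = 44.15 × 3600 s = 1.5894×10^5 s: μ = 4π²r³/T² = 3.98632×10^5 km³/s².
Semi-major axis of the transfer orbit: a_t = (63420 + 8428)/2 = 35924 km.
At r₁ the circular-orbit speed is v₁ = √(μ/r₁) = 2.507 km/s.
Transfer-orbit speed at r₁ (vis-viva equation): v_a = √[μ(2/r₁ − 1/a_t)] = 1.214 km/s.
First burn Δv₁ = |v_a − v₁| = 1.293 km/s.
At r₂, v₂ = √(μ/r₂) = 6.87739 km/s.
Transfer-orbit speed at r₂: v_p = √[μ(2/r₂ − 1/a_t)] = 9.13786 km/s.
Second burn Δv₂ = |v₂ − v_p| = 2.260 km/s.
Total Δv = Δv₁ + Δv₂ = 3.553 km/s.

Δv = 3.553 km/s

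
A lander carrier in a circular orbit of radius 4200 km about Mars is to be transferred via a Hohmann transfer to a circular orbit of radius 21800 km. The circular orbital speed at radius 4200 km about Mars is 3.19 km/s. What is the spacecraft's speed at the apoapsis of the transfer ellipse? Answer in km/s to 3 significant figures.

From the circular-orbit relation v² = μ/r at r = 4200 km: μ = v²r = (3.19)² × 4200 = 42739.6 km³/s².
Transfer-ellipse semi-major axis a_t = (r₁ + r₂)/2 = (4200 + 21800)/2 = 13000 km.
The apoapsis of the transfer ellipse is at r = 21800 km.
Applying v² = μ(2/r − 1/a_t): v = 0.7959 km/s.

v = 0.796 km/s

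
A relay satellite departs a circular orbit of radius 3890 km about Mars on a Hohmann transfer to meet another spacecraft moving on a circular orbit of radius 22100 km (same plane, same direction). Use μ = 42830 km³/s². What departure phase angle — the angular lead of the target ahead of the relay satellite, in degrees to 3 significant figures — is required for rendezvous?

Transfer-ellipse semi-major axis a_t = (r₁ + r₂)/2 = (3890 + 22100)/2 = 12995 km.
Transfer time t = π√(a_t³/μ) = 22487 s.
The target's mean motion on its circular orbit is ω₂ = √(μ/r₂³) = 6.2992×10^-5 rad/s.
Angle swept by the target during transfer: ω₂·t = 1.4165 rad = 81.16°.
The relay satellite traverses 180° on the transfer ellipse, so the target must lead by 180° − 81.16° = 98.8°.

φ = 98.8°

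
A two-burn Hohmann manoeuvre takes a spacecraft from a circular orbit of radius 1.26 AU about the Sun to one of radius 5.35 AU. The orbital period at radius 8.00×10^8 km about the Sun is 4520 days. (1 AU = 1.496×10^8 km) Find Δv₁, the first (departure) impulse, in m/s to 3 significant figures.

Δv₁ = 7220 m/s

From Kepler's third law T² = 4π²r³/μ at r = 8.00×10^8 km, T = 4520 days = 4520 × 86400 s = 3.90528×10^8 s: μ = 4π²r³/T² = 1.32533×10^11 km³/s².
In km: r₁ = 1.26 × 1.496×10^8 = 1.88496×10^8 km; r₂ = 5.35 × 1.496×10^8 = 8.0036×10^8 km.
Transfer-ellipse semi-major axis a_t = (r₁ + r₂)/2 = (1.88496×10^8 + 8.0036×10^8)/2 = 4.94428×10^8 km.
Circular speed at r = 1.88496×10^8 km: v_c = √(μ/r) = 26.52 km/s.
Vis-viva on the transfer ellipse at r = 1.88496×10^8 km gives v_t = √[μ(2/r − 1/a_t)] = 33.74 km/s.
Δv₁ = |v_t − v_c| = |33.74 − 26.52| = 7.220 km/s.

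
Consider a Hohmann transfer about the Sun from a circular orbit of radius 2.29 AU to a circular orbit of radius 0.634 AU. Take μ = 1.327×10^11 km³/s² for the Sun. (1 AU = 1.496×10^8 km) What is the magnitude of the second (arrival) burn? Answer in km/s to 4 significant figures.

Δv₂ = 9.409 km/s

In km: r₁ = 2.29 × 1.496×10^8 = 3.42584×10^8 km; r₂ = 0.634 × 1.496×10^8 = 9.48464×10^7 km.
Transfer-ellipse semi-major axis a_t = (r₁ + r₂)/2 = (3.42584×10^8 + 9.48464×10^7)/2 = 2.187152×10^8 km.
On the circular orbit at r = 9.48464×10^7 km, v_c = √(μ/r) = 37.4046 km/s.
Transfer-orbit speed at the same r (vis-viva, a = a_t): v_t = √[μ(2/r − 1/a_t)] = 46.8133 km/s.
Δv₂ = |v_t − v_c| = |46.8133 − 37.4046| = 9.409 km/s.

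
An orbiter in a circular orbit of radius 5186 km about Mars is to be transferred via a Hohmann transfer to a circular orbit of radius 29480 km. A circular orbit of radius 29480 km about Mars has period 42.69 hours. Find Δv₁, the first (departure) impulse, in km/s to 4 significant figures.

From Kepler's third law T² = 4π²r³/μ at r = 29480 km, T = 42.69 hours = 42.69 × 3600 s = 1.53684×10^5 s: μ = 4π²r³/T² = 42823.8 km³/s².
The Hohmann ellipse has a_t = (r₁ + r₂)/2 = 17333 km.
Circular speed at r = 5186 km: v_c = √(μ/r) = 2.874 km/s.
Transfer-orbit speed at the same r (vis-viva, a = a_t): v_t = √[μ(2/r − 1/a_t)] = 3.748 km/s.
Δv₁ = |v_t − v_c| = |3.748 − 2.874| = 0.8740 km/s.

Δv₁ = 0.8740 km/s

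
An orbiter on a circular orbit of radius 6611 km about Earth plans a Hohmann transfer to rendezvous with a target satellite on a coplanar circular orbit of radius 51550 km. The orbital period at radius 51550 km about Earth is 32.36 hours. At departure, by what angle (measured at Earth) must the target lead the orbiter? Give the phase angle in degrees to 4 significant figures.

φ = 103.7°

From Kepler's third law T² = 4π²r³/μ at r = 51550 km, T = 32.36 hours = 32.36 × 3600 s = 1.16496×10^5 s: μ = 4π²r³/T² = 3.98496×10^5 km³/s².
Transfer-ellipse semi-major axis a_t = (r₁ + r₂)/2 = (6611 + 51550)/2 = 29080.5 km.
The half-period of the transfer ellipse is t = π√(a_t³/μ) = 24680 s.
Target angular speed ω₂ = √(μ/r₂³) = 5.3935×10^-5 rad/s.
Angle swept by the target during transfer: ω₂·t = 1.3311 rad = 76.27°.
Arrival is 180° from departure on the ellipse, so φ = 180° − 76.27° = 103.7°.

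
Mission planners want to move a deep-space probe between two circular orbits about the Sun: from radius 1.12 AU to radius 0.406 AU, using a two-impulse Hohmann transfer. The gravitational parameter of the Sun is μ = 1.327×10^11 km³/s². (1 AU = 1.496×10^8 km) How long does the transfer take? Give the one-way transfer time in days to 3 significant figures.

In km: r₁ = 1.12 × 1.496×10^8 = 1.67552×10^8 km; r₂ = 0.406 × 1.496×10^8 = 6.07376×10^7 km.
The Hohmann ellipse has a_t = (r₁ + r₂)/2 = 1.141448×10^8 km.
Half the transfer-orbit period gives t = π√(a_t³/μ) = 1.052×10^7 s.
Converting: 1.052×10^7 s ÷ 86400 s/day = 122 days.

t = 122 days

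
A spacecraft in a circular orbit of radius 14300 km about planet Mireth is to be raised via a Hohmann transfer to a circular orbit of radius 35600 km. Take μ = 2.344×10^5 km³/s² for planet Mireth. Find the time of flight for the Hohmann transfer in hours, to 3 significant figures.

t = 7.10 hours

The Hohmann ellipse has a_t = (r₁ + r₂)/2 = 24950 km.
Half the transfer-orbit period gives t = π√(a_t³/μ) = 25570 s.
Converting: 25570 s ÷ 3600 s/hour = 7.10 hours.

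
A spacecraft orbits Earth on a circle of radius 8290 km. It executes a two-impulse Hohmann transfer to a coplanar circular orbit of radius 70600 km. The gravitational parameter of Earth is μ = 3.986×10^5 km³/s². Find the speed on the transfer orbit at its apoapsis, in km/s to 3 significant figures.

The Hohmann ellipse has a_t = (r₁ + r₂)/2 = 39445 km.
The apoapsis of the transfer ellipse is at r = 70600 km.
Vis-viva: v = √[μ(2/r − 1/a_t)] = √[3.986×10^5 × (2/70600 − 1/39445)] = 1.089 km/s.

v = 1.09 km/s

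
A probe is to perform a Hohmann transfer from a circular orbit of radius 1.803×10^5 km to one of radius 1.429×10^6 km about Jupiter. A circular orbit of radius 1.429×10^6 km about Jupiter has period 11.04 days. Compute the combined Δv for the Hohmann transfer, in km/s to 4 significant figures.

From Kepler's third law T² = 4π²r³/μ at r = 1.429×10^6 km, T = 11.04 days = 11.04 × 86400 s = 9.53856×10^5 s: μ = 4π²r³/T² = 1.26617×10^8 km³/s².
Semi-major axis of the transfer orbit: a_t = (1.803×10^5 + 1.429×10^6)/2 = 8.0465×10^5 km.
Circular speed at r₁: v₁ = √(μ/r₁) = √(1.26617×10^8/1.803×10^5) = 26.500 km/s.
Transfer-orbit speed at r₁ (vis-viva equation): v_p = √[μ(2/r₁ − 1/a_t)] = 35.315 km/s.
First burn Δv₁ = |v_p − v₁| = 8.815 km/s.
Circular speed at r₂: v₂ = √(μ/r₂) = 9.413 km/s.
Transfer-orbit speed at r₂: v_a = √[μ(2/r₂ − 1/a_t)] = 4.456 km/s.
Second burn Δv₂ = |v₂ − v_a| = 4.957 km/s.
Total Δv = Δv₁ + Δv₂ = 13.77 km/s.

Δv = 13.77 km/s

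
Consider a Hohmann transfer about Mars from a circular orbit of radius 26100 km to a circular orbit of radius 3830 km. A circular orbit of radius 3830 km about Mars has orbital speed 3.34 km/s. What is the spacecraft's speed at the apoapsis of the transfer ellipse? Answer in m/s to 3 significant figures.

From the circular-orbit relation v² = μ/r at r = 3830 km: μ = v²r = (3.34)² × 3830 = 42725.9 km³/s².
Semi-major axis of the transfer orbit: a_t = (26100 + 3830)/2 = 14965 km.
At apoapsis, r = 26100 km.
Applying v² = μ(2/r − 1/a_t): v = 0.6473 km/s.

v = 647 m/s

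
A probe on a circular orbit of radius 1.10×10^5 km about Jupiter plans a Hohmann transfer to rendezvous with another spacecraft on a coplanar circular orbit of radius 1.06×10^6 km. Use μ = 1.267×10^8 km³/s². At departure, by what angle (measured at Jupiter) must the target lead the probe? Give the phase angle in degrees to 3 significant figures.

Semi-major axis of the transfer orbit: a_t = (1.100×10^5 + 1.060×10^6)/2 = 5.850×10^5 km.
Transfer time t = π√(a_t³/μ) = 1.249×10^5 s.
The target's mean motion on its circular orbit is ω₂ = √(μ/r₂³) = 1.031×10^-5 rad/s.
Angle swept by the target during transfer: ω₂·t = 1.288 rad = 73.80°.
The probe traverses 180° on the transfer ellipse, so the target must lead by 180° − 73.80° = 106°.

φ = 106°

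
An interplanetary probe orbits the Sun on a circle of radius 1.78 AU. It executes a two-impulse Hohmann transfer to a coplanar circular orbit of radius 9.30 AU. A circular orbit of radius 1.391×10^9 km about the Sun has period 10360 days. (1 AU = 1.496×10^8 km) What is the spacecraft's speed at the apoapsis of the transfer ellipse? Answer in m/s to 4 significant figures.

From Kepler's third law T² = 4π²r³/μ at r = 1.391×10^9 km, T = 10360 days = 10360 × 86400 s = 8.95104×10^8 s: μ = 4π²r³/T² = 1.32615×10^11 km³/s².
In km: r₁ = 1.78 × 1.496×10^8 = 2.66288×10^8 km; r₂ = 9.30 × 1.496×10^8 = 1.39128×10^9 km.
The Hohmann ellipse has a_t = (r₁ + r₂)/2 = 8.28784×10^8 km.
The apoapsis of the transfer ellipse is at r = 1.39128×10^9 km.
From the vis-viva equation, v = √[μ(2/r − 1/a_t)] = 5.534 km/s.

v = 5534 m/s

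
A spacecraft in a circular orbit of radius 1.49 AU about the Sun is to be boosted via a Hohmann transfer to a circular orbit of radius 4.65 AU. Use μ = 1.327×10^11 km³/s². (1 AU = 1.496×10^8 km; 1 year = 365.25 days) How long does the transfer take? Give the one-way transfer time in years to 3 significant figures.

t = 2.69 years

In km: r₁ = 1.49 × 1.496×10^8 = 2.22904×10^8 km; r₂ = 4.65 × 1.496×10^8 = 6.9564×10^8 km.
Semi-major axis of the transfer orbit: a_t = (2.22904×10^8 + 6.9564×10^8)/2 = 4.59272×10^8 km.
Transfer time t = π√(a_t³/μ) = π√((4.59272×10^8)³ / 1.327×10^11) = 8.488×10^7 s.
Converting: 8.488×10^7 s ÷ 3.15576×10^7 s/year (365.25 × 86400) = 2.69 years.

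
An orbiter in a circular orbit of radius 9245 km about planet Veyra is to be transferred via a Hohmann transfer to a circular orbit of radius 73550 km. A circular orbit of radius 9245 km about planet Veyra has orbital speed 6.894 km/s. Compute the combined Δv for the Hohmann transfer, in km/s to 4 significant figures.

Δv = 3.584 km/s

From the circular-orbit relation v² = μ/r at r = 9245 km: μ = v²r = (6.894)² × 9245 = 4.39389×10^5 km³/s².
Semi-major axis of the transfer orbit: a_t = (9245 + 73550)/2 = 41397.5 km.
Circular speed at r₁: v₁ = √(μ/r₁) = √(4.39389×10^5/9245) = 6.894 km/s.
Transfer-orbit speed at r₁ (v² = μ(2/r − 1/a)): v_p = √[μ(2/r₁ − 1/a_t)] = 9.189 km/s.
First burn Δv₁ = |v_p − v₁| = 2.295 km/s.
Circular speed at r₂: v₂ = √(μ/r₂) = 2.444 km/s.
Transfer-orbit speed at r₂: v_a = √[μ(2/r₂ − 1/a_t)] = 1.155 km/s.
Second burn Δv₂ = |v₂ − v_a| = 1.289 km/s.
Total Δv = Δv₁ + Δv₂ = 3.584 km/s.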